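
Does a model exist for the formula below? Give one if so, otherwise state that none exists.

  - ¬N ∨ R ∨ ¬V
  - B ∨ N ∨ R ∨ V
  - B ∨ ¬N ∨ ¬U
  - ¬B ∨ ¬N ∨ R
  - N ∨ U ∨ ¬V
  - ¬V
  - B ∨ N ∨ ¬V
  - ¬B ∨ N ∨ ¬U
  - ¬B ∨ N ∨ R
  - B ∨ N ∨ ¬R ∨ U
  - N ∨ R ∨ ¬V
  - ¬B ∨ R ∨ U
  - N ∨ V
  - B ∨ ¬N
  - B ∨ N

Unit clause (¬V) forces V = False.
In (N ∨ V) only N is left, so N = True.
In (B ∨ ¬N) only B is left, so B = True.
In (¬B ∨ ¬N ∨ R) only R is left, so R = True.
Set U = False.
All clauses satisfied.

V = False, N = True, R = True, B = True, U = False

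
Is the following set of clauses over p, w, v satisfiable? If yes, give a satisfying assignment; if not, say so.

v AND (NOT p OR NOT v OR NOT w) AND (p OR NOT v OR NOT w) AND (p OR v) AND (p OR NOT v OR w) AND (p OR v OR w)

p=T, w=F, v=T

Unit clause (v) forces v = True.
Try p = False:
  (p OR NOT v OR NOT w) forces w = False.
  clause (p OR NOT v OR w) is falsified — backtrack.
So p = True.
  then (NOT p OR NOT v OR NOT w) forces w = False.
All clauses satisfied.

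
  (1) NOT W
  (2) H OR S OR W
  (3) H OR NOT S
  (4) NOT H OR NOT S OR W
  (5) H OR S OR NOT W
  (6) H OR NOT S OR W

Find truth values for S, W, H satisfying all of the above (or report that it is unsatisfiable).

S = False, W = False, H = True

Unit clause (NOT W) forces W = False.
Try S = True:
  (H OR NOT S) forces H = True.
  clause (NOT H OR NOT S OR W) is falsified — backtrack.
So S = False.
  then (H OR S OR W) forces H = True.
Check each clause:
  (NOT W): NOT W holds.
  (H OR S OR W): H holds.
  (H OR NOT S): H holds.
  (NOT H OR NOT S OR W): NOT S holds.
  (H OR S OR NOT W): H holds.
  (H OR NOT S OR W): H holds.
All clauses satisfied.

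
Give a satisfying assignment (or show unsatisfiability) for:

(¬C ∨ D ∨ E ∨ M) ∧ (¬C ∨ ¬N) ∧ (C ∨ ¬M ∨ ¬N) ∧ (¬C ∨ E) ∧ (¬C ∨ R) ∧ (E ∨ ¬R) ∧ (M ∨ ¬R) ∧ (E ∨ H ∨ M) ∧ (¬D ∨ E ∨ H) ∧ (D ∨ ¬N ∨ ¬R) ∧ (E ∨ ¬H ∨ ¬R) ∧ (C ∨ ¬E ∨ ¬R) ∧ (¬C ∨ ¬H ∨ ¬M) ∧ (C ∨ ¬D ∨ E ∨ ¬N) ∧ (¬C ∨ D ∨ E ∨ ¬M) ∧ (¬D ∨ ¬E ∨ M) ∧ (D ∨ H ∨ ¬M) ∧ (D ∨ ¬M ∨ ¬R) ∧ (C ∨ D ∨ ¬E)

D: True, N: False, R: False, E: True, C: False, M: True, H: False

Set D = True.
Try N = True:
  (¬C ∨ ¬N) forces C = False.
  (C ∨ ¬M ∨ ¬N) forces M = False.
  (M ∨ ¬R) forces R = False.
  (C ∨ ¬D ∨ E ∨ ¬N) forces E = True.
  clause (¬D ∨ ¬E ∨ M) is falsified — backtrack.
So N = False.
Set R = False.
  then (¬C ∨ R) forces C = False.
Set E = True.
  then (¬D ∨ ¬E ∨ M) forces M = True.
Set H = False.
All clauses satisfied.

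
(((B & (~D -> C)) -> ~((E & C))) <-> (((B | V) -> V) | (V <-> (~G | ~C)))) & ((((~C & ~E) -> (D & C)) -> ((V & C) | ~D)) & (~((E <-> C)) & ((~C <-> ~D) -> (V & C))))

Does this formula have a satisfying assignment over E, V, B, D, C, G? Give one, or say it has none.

E = False, V = False, B = False, D = False, C = True, G = False

  ((B & (~D -> C)) -> ~((E & C))) <-> (((B | V) -> V) | (V <-> (~G | ~C))) = True
    (B & (~D -> C)) -> ~((E & C)) = True
      B & (~D -> C) = False
        ~D -> C = True
          ~D = True
      ~((E & C)) = True
        E & C = False
    ((B | V) -> V) | (V <-> (~G | ~C)) = True
      (B | V) -> V = True
        B | V = False
      V <-> (~G | ~C) = False
        ~G | ~C = True
          ~G = True
          ~C = False
  (((~C & ~E) -> (D & C)) -> ((V & C) | ~D)) & (~((E <-> C)) & ((~C <-> ~D) -> (V & C))) = True
    ((~C & ~E) -> (D & C)) -> ((V & C) | ~D) = True
      (~C & ~E) -> (D & C) = True
        ~C & ~E = False
          ~C = False
          ~E = True
        D & C = False
      (V & C) | ~D = True
        V & C = False
        ~D = True
    ~((E <-> C)) & ((~C <-> ~D) -> (V & C)) = True
      ~((E <-> C)) = True
        E <-> C = False
      (~C <-> ~D) -> (V & C) = True
        ~C <-> ~D = False
          ~C = False
          ~D = True
        V & C = False
Both conjuncts True, so the formula holds.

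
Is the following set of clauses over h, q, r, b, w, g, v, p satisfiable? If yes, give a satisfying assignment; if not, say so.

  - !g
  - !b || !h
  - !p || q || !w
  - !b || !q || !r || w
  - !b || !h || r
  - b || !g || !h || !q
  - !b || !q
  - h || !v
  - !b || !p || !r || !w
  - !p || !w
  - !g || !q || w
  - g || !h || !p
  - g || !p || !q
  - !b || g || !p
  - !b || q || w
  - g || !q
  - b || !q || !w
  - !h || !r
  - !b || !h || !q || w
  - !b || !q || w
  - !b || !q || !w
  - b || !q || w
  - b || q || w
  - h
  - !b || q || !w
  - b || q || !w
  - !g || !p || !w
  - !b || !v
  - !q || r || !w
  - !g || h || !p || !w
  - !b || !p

Case b = True:
  (!g) forces g = False.
  (!b || !h) forces h = False.
  Clause (h) is falsified — contradiction.
Case b = False:
  (!g) forces g = False.
  (g || !q) forces q = False.
  (b || q || w) forces w = True.
  Clause (b || q || !w) is falsified — contradiction.
Both cases fail, so the formula is unsatisfiable.

No satisfying assignment exists.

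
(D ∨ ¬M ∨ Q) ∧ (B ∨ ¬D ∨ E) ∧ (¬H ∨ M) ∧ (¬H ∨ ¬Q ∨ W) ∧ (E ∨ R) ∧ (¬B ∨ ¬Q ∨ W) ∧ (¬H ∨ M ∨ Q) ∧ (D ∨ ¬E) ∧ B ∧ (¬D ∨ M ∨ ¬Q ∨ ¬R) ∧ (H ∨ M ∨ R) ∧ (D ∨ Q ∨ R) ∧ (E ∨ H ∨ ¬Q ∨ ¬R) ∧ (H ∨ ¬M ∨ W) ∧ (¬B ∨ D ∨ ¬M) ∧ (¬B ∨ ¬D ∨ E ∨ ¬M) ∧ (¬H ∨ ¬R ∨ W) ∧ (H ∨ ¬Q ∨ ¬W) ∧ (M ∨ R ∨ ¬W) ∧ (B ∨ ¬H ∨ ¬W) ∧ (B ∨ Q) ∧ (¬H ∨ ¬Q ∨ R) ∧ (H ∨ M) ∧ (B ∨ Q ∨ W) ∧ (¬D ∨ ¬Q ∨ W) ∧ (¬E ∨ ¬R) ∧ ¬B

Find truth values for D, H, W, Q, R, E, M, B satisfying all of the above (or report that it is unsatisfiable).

Unsatisfiable — no assignment works.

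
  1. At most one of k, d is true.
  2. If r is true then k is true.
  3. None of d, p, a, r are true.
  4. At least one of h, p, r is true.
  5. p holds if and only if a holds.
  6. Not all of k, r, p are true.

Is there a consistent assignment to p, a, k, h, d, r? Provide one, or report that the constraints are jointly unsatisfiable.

p: False; a: False; k: False; h: True; d: False; r: False

  (1) {k, d}: 0 true — at most one ✓
  (2) r=F ⇒ k: vacuous ✓
  (3) {d, p, a, r}: 0 true — none ✓
  (4) {h, p, r}: 1 true — at least one ✓
  (5) p=F, a=F — same ✓
  (6) {k, r, p}: 0/3 true — not all ✓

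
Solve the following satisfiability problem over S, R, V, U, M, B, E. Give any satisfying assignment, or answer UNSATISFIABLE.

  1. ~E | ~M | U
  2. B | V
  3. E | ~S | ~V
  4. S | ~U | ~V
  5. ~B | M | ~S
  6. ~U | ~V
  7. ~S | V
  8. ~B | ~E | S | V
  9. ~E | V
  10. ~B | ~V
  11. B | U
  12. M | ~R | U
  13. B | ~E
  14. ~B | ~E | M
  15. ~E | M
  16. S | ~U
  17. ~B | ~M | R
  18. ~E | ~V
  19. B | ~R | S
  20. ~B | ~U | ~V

Set S = False.
  then (S | ~U) forces U = False.
  then (B | U) forces B = True.
  then (~B | ~V) forces V = False.
  then (~B | ~E | S | V) forces E = False.
Set R = True.
  then (M | ~R | U) forces M = True.
All clauses satisfied.

S = False, R = True, V = False, U = False, M = True, B = True, E = False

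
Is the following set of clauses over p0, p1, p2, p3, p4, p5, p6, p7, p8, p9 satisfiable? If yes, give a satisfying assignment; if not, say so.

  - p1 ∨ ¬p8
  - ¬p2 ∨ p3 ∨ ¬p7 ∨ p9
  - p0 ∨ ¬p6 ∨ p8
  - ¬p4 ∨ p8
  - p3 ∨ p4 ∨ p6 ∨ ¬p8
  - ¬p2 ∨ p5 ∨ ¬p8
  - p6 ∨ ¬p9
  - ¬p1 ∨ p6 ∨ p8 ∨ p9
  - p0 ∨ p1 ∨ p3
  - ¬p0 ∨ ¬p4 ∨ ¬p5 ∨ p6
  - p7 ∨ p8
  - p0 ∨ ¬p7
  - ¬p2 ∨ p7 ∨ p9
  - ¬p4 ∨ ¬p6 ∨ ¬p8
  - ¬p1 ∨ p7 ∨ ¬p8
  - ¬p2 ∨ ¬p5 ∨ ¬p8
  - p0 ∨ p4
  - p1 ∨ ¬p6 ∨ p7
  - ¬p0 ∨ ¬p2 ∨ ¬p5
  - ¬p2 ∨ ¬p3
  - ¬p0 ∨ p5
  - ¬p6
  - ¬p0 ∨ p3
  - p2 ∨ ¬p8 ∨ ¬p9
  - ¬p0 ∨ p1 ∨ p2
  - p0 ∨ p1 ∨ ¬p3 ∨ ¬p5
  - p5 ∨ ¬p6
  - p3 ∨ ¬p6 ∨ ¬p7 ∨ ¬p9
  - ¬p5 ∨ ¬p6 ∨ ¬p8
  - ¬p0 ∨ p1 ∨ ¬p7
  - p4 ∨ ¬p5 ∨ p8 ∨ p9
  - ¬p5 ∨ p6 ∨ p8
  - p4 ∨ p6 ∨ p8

Unit clause (¬p6) forces p6 = False.
In (p6 ∨ ¬p9) only ¬p9 is left, so p9 = False.
Try p0 = False:
  (p0 ∨ ¬p7) forces p7 = False.
  (p7 ∨ p8) forces p8 = True.
  (p1 ∨ ¬p8) forces p1 = True.
  clause (¬p1 ∨ p7 ∨ ¬p8) is falsified — backtrack.
So p0 = True.
  then (¬p0 ∨ p5) forces p5 = True.
  then (¬p0 ∨ p3) forces p3 = True.
  then (¬p5 ∨ p6 ∨ p8) forces p8 = True.
  then (p1 ∨ ¬p8) forces p1 = True.
  then (¬p0 ∨ ¬p4 ∨ ¬p5 ∨ p6) forces p4 = False.
  then (¬p1 ∨ p7 ∨ ¬p8) forces p7 = True.
  then (¬p2 ∨ ¬p5 ∨ ¬p8) forces p2 = False.
All clauses satisfied.

p0=T, p1=T, p2=F, p3=T, p4=F, p5=T, p6=F, p7=T, p8=T, p9=F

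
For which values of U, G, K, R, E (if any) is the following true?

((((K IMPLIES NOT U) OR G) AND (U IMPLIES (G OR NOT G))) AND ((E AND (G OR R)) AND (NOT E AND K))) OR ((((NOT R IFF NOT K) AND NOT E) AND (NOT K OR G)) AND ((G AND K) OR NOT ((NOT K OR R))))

U = False, G = True, K = True, R = True, E = False

  ((((K IMPLIES NOT U) OR G) AND (U IMPLIES (G OR NOT G))) AND ((E AND (G OR R)) AND (NOT E AND K))) OR ((((NOT R IFF NOT K) AND NOT E) AND (NOT K OR G)) AND ((G AND K) OR NOT ((NOT K OR R)))) = True
    (((K IMPLIES NOT U) OR G) AND (U IMPLIES (G OR NOT G))) AND ((E AND (G OR R)) AND (NOT E AND K)) = False
      ((K IMPLIES NOT U) OR G) AND (U IMPLIES (G OR NOT G)) = True
        (K IMPLIES NOT U) OR G = True
          K IMPLIES NOT U = True
            NOT U = True
        U IMPLIES (G OR NOT G) = True
          G OR NOT G = True
            NOT G = False
      (E AND (G OR R)) AND (NOT E AND K) = False
        E AND (G OR R) = False
          G OR R = True
        NOT E AND K = True
          NOT E = True
    (((NOT R IFF NOT K) AND NOT E) AND (NOT K OR G)) AND ((G AND K) OR NOT ((NOT K OR R))) = True
      ((NOT R IFF NOT K) AND NOT E) AND (NOT K OR G) = True
        (NOT R IFF NOT K) AND NOT E = True
          NOT R IFF NOT K = True
            NOT R = False
            NOT K = False
          NOT E = True
        NOT K OR G = True
          NOT K = False
      (G AND K) OR NOT ((NOT K OR R)) = True
        G AND K = True
        NOT ((NOT K OR R)) = False
          NOT K OR R = True
            NOT K = False
The formula evaluates to True.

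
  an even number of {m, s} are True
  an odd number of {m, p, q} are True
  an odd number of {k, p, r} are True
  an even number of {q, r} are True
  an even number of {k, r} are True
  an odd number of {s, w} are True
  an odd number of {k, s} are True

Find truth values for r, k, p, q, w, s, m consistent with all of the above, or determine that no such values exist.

The formula is unsatisfiable.

Adding constraints 1, 2, 3, 4, 7 mod 2: every variable appears an even number of times on the left, so the left side is 0.
But the right sides sum to 1 (mod 2). 0 ≠ 1 — the system is inconsistent.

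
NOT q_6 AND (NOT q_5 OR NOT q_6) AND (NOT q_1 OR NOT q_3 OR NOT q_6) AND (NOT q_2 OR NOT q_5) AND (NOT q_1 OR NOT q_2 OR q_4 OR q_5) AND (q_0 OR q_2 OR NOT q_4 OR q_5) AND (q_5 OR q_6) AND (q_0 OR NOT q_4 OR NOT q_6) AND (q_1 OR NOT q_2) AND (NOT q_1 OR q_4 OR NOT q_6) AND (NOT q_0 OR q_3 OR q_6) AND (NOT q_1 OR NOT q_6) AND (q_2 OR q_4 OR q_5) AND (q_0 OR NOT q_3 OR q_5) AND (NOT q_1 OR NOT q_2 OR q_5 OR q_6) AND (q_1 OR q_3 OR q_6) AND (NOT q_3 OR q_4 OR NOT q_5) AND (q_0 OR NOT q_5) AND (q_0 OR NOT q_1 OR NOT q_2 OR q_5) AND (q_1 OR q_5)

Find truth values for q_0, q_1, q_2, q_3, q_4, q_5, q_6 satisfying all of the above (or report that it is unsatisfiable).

q_0 = True, q_1 = False, q_2 = False, q_3 = True, q_4 = True, q_5 = True, q_6 = False

Unit clause (NOT q_6) forces q_6 = False.
In (q_5 OR q_6) only q_5 is left, so q_5 = True.
In (q_0 OR NOT q_5) only q_0 is left, so q_0 = True.
In (NOT q_2 OR NOT q_5) only NOT q_2 is left, so q_2 = False.
In (NOT q_0 OR q_3 OR q_6) only q_3 is left, so q_3 = True.
In (NOT q_3 OR q_4 OR NOT q_5) only q_4 is left, so q_4 = True.
Set q_1 = False.
All clauses satisfied.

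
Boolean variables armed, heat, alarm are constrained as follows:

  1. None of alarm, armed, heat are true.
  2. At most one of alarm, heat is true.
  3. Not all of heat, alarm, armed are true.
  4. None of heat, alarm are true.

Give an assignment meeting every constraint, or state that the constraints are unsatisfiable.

armed = False, heat = False, alarm = False

  (1) {alarm, armed, heat}: 0 true — none ✓
  (2) {alarm, heat}: 0 true — at most one ✓
  (3) {heat, alarm, armed}: 0/3 true — not all ✓
  (4) {heat, alarm}: 0 true — none ✓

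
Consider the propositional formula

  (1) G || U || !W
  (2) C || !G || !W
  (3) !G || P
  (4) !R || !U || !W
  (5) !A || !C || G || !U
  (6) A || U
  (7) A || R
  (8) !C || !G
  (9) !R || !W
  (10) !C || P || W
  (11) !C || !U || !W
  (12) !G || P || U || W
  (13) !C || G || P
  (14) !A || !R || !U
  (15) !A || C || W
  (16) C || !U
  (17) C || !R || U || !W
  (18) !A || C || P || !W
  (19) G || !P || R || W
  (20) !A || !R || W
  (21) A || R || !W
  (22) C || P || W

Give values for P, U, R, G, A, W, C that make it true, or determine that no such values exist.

P = True, U = True, R = True, G = False, A = False, W = False, C = True

Set P = True.
Set U = True.
  then (C || !U) forces C = True.
  then (!C || !G) forces G = False.
  then (!C || !U || !W) forces W = False.
  then (G || !P || R || W) forces R = True.
  then (!A || !R || W) forces A = False.
All clauses satisfied.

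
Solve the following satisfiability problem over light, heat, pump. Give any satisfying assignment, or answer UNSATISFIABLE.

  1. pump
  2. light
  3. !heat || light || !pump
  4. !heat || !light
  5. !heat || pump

Unit clause (pump) forces pump = True.
Unit clause (light) forces light = True.
In (!heat || !light) only !heat is left, so heat = False.
Check each clause:
  (pump): pump holds.
  (light): light holds.
  (!heat || light || !pump): !heat holds.
  (!heat || !light): !heat holds.
  (!heat || pump): !heat holds.
All clauses satisfied.

light: True; heat: False; pump: True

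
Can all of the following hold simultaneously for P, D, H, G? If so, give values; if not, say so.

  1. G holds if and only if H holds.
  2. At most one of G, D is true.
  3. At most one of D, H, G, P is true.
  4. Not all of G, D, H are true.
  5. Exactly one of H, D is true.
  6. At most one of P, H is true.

P = False, D = True, H = False, G = False

  (1) G=F, H=F — same ✓
  (2) {G, D}: 1 true — at most one ✓
  (3) {D, H, G, P}: 1 true — at most one ✓
  (4) {G, D, H}: 1/3 true — not all ✓
  (5) {H, D}: 1 true — exactly one ✓
  (6) {P, H}: 0 true — at most one ✓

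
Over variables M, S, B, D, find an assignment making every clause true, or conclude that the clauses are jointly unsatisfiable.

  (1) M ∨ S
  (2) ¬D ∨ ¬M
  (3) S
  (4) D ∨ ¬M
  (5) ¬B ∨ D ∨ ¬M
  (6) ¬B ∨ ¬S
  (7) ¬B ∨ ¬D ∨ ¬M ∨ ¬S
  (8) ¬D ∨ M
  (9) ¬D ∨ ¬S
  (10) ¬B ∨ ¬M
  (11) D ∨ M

Case S = True:
  (¬B ∨ ¬S) forces B = False.
  (¬D ∨ ¬S) forces D = False.
  (D ∨ ¬M) forces M = False.
  Clause (D ∨ M) is falsified — contradiction.
Case S = False:
  Clause (S) is falsified — contradiction.
Both cases fail, so the formula is unsatisfiable.

No satisfying assignment exists.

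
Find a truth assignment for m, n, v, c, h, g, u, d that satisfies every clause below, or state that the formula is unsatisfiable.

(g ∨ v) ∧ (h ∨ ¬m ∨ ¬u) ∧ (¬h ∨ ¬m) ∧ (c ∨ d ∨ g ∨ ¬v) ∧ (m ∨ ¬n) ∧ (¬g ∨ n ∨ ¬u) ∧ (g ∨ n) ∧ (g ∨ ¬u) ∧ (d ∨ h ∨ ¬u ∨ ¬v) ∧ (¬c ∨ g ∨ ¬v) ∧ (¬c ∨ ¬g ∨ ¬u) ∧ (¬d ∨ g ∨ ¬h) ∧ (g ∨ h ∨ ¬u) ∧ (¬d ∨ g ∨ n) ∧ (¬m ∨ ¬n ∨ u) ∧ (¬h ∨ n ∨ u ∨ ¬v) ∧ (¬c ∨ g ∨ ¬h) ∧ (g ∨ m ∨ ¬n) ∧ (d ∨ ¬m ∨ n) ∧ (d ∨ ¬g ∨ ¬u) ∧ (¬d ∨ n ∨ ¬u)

m=F, n=F, v=F, c=T, h=T, g=T, u=F, d=F

Set m = False.
  then (m ∨ ¬n) forces n = False.
  then (g ∨ n) forces g = True.
  then (¬g ∨ n ∨ ¬u) forces u = False.
Set v = False.
Set c = True.
Set h = True.
Set d = False.
All clauses satisfied.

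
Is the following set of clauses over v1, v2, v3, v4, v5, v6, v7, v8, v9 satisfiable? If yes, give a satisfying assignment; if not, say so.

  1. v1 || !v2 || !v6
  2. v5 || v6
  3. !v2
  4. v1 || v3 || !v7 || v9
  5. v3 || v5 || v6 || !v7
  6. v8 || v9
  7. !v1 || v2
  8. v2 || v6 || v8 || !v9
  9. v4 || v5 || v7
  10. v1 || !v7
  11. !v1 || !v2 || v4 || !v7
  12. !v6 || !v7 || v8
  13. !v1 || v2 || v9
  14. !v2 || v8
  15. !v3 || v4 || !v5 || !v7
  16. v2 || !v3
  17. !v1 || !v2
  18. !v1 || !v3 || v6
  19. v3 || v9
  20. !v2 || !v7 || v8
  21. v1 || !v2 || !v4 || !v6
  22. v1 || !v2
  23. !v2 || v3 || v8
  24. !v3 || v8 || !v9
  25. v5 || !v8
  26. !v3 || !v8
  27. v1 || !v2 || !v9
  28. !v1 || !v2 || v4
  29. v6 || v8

v1 = False; v2 = False; v3 = False; v4 = True; v5 = True; v6 = False; v7 = False; v8 = True; v9 = True

Unit clause (!v2) forces v2 = False.
In (!v1 || v2) only !v1 is left, so v1 = False.
In (v1 || !v7) only !v7 is left, so v7 = False.
In (v2 || !v3) only !v3 is left, so v3 = False.
In (v3 || v9) only v9 is left, so v9 = True.
Set v4 = True.
Set v5 = True.
Set v6 = False.
  then (v2 || v6 || v8 || !v9) forces v8 = True.
All clauses satisfied.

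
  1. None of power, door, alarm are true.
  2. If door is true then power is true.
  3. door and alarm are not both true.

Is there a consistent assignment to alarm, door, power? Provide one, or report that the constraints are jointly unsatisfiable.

alarm = False, door = False, power = False

  (1) {power, door, alarm}: 0 true — none ✓
  (2) door=F ⇒ power: vacuous ✓
  (3) door=F, alarm=F — not both ✓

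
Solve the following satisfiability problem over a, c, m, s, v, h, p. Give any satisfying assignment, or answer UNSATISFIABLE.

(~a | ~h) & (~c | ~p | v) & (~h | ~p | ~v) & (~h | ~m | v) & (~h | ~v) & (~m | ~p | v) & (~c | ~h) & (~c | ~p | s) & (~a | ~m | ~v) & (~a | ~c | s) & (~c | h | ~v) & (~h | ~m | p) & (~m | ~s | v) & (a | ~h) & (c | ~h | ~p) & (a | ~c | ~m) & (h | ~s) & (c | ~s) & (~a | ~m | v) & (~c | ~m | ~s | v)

Set a = True.
  then (~a | ~h) forces h = False.
  then (h | ~s) forces s = False.
  then (~a | ~c | s) forces c = False.
Try m = True:
  (~a | ~m | ~v) forces v = False.
  clause (~a | ~m | v) is falsified — backtrack.
So m = False.
Set v = True.
Set p = True.
All clauses satisfied.

a=T, c=F, m=F, s=F, v=T, h=F, p=T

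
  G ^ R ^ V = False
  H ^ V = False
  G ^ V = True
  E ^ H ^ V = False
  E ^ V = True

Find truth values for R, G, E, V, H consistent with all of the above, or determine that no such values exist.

R = True; G = False; E = False; V = True; H = True

G ^ R ^ V = F ^ T ^ T = False ✓
H ^ V = T ^ T = False ✓
G ^ V = F ^ T = True ✓
E ^ H ^ V = F ^ T ^ T = False ✓
E ^ V = F ^ T = True ✓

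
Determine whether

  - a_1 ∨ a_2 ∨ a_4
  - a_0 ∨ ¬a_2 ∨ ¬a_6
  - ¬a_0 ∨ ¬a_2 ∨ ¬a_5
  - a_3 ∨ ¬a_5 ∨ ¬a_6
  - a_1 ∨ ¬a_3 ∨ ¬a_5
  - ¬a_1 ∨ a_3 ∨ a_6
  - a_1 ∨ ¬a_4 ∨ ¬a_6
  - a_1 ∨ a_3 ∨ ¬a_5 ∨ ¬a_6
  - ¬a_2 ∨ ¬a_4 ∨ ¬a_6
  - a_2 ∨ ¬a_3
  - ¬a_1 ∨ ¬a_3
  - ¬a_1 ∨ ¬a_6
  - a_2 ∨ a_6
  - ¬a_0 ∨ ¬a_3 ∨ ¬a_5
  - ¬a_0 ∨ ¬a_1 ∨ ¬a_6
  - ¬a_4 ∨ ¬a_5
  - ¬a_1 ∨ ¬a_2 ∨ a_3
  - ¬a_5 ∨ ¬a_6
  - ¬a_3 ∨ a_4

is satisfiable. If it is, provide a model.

Set a_0 = True.
Set a_1 = False.
Set a_2 = True.
  then (¬a_0 ∨ ¬a_2 ∨ ¬a_5) forces a_5 = False.
Set a_3 = False.
Set a_4 = False.
Set a_6 = True.
All clauses satisfied.

a_0 = True, a_1 = False, a_2 = True, a_3 = False, a_4 = False, a_5 = False, a_6 = True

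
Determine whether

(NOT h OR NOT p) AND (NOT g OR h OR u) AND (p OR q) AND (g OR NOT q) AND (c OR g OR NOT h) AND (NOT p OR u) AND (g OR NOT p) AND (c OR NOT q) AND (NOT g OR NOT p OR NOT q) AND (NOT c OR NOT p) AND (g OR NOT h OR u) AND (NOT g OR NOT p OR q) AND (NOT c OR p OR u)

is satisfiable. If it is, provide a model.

Try q = False:
  (p OR q) forces p = True.
  (NOT h OR NOT p) forces h = False.
  (NOT p OR u) forces u = True.
  (g OR NOT p) forces g = True.
  clause (NOT g OR NOT p OR q) is falsified — backtrack.
So q = True.
  then (g OR NOT q) forces g = True.
  then (c OR NOT q) forces c = True.
  then (NOT g OR NOT p OR NOT q) forces p = False.
  then (NOT c OR p OR u) forces u = True.
Set h = True.
All clauses satisfied.

q: True, h: True, g: True, p: False, c: True, u: True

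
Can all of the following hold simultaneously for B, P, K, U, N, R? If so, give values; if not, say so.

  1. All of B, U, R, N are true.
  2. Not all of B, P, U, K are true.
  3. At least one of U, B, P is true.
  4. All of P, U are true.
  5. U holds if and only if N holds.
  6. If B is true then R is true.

B: True; P: True; K: False; U: True; N: True; R: True

  (1) {B, U, R, N}: all 4 true ✓
  (2) {B, P, U, K}: 3/4 true — not all ✓
  (3) {U, B, P}: 3 true — at least one ✓
  (4) {P, U}: all 2 true ✓
  (5) U=T, N=T — same ✓
  (6) B=T ⇒ R: T ✓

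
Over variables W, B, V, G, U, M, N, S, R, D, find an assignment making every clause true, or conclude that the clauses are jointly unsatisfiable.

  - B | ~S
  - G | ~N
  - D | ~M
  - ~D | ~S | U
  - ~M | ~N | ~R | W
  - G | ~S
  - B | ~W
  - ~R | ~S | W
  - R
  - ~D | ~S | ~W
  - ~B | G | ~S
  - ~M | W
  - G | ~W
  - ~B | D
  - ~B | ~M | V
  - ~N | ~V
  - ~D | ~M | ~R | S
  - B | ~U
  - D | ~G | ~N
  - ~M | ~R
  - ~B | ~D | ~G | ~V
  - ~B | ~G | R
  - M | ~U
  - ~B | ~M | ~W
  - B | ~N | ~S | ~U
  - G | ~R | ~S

W = False; B = True; V = False; G = True; U = False; M = False; N = False; S = False; R = True; D = True

Unit clause (R) forces R = True.
In (~M | ~R) only ~M is left, so M = False.
In (M | ~U) only ~U is left, so U = False.
Set W = False.
  then (~R | ~S | W) forces S = False.
Set B = True.
  then (~B | D) forces D = True.
Set V = False.
Set G = True.
Set N = False.
All clauses satisfied.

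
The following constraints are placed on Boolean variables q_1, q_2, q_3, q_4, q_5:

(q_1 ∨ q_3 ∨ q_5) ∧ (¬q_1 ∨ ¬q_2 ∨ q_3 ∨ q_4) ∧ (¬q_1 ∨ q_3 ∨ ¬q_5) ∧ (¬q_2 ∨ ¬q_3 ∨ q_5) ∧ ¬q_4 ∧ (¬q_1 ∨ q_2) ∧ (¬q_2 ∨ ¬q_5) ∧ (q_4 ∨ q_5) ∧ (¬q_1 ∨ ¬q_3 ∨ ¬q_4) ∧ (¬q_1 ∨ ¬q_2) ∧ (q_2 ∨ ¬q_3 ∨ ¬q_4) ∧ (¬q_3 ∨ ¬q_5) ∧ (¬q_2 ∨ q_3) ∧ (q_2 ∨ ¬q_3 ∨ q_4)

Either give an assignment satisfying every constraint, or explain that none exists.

q_1=F, q_2=F, q_3=F, q_4=F, q_5=T

Unit clause (¬q_4) forces q_4 = False.
In (q_4 ∨ q_5) only q_5 is left, so q_5 = True.
In (¬q_3 ∨ ¬q_5) only ¬q_3 is left, so q_3 = False.
In (¬q_2 ∨ q_3) only ¬q_2 is left, so q_2 = False.
In (¬q_1 ∨ q_3 ∨ ¬q_5) only ¬q_1 is left, so q_1 = False.
All clauses satisfied.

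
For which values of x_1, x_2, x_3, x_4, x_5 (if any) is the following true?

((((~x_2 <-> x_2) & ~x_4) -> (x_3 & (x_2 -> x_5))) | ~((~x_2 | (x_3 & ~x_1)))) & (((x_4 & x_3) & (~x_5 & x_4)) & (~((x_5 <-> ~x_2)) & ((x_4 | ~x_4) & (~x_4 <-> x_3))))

Case x_4 = True: the formula simplifies to (x_3 & ~x_5) & (~((x_5 <-> ~x_2)) & ~x_3).
  x_3 = True: the conjunct ~x_3 is False.
  x_3 = False: the conjunct x_3 is False.
Case x_4 = False: the conjunct x_4 is False.
Both cases fail — unsatisfiable.

Unsatisfiable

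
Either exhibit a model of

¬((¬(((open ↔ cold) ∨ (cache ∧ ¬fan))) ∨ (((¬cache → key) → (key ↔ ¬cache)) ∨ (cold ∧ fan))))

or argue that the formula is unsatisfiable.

open = False, fan = False, cache = True, key = True, cold = True

  ¬((¬(((open ↔ cold) ∨ (cache ∧ ¬fan))) ∨ (((¬cache → key) → (key ↔ ¬cache)) ∨ (cold ∧ fan)))) = True
    ¬(((open ↔ cold) ∨ (cache ∧ ¬fan))) ∨ (((¬cache → key) → (key ↔ ¬cache)) ∨ (cold ∧ fan)) = False
      ¬(((open ↔ cold) ∨ (cache ∧ ¬fan))) = False
        (open ↔ cold) ∨ (cache ∧ ¬fan) = True
          open ↔ cold = False
          cache ∧ ¬fan = True
            ¬fan = True
      ((¬cache → key) → (key ↔ ¬cache)) ∨ (cold ∧ fan) = False
        (¬cache → key) → (key ↔ ¬cache) = False
          ¬cache → key = True
            ¬cache = False
          key ↔ ¬cache = False
            ¬cache = False
        cold ∧ fan = False
The formula evaluates to True.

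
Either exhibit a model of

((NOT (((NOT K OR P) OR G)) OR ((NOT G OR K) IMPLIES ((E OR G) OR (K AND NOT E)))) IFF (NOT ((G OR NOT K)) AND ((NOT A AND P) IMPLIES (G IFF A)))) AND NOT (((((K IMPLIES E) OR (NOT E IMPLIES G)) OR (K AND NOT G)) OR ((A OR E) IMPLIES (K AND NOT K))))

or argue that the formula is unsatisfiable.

The formula is unsatisfiable.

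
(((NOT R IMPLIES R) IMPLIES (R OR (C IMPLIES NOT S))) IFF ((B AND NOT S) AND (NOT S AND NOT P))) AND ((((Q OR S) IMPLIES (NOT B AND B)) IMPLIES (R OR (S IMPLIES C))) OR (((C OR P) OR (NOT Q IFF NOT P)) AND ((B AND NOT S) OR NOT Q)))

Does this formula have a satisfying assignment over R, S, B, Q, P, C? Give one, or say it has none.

R: True, S: False, B: True, Q: True, P: False, C: False

  ((NOT R IMPLIES R) IMPLIES (R OR (C IMPLIES NOT S))) IFF ((B AND NOT S) AND (NOT S AND NOT P)) = True
    (NOT R IMPLIES R) IMPLIES (R OR (C IMPLIES NOT S)) = True
      NOT R IMPLIES R = True
        NOT R = False
      R OR (C IMPLIES NOT S) = True
        C IMPLIES NOT S = True
          NOT S = True
    (B AND NOT S) AND (NOT S AND NOT P) = True
      B AND NOT S = True
        NOT S = True
      NOT S AND NOT P = True
        NOT S = True
        NOT P = True
  (((Q OR S) IMPLIES (NOT B AND B)) IMPLIES (R OR (S IMPLIES C))) OR (((C OR P) OR (NOT Q IFF NOT P)) AND ((B AND NOT S) OR NOT Q)) = True
    ((Q OR S) IMPLIES (NOT B AND B)) IMPLIES (R OR (S IMPLIES C)) = True
      (Q OR S) IMPLIES (NOT B AND B) = False
        Q OR S = True
        NOT B AND B = False
          NOT B = False
      R OR (S IMPLIES C) = True
        S IMPLIES C = True
    ((C OR P) OR (NOT Q IFF NOT P)) AND ((B AND NOT S) OR NOT Q) = False
      (C OR P) OR (NOT Q IFF NOT P) = False
        C OR P = False
        NOT Q IFF NOT P = False
          NOT Q = False
          NOT P = True
      (B AND NOT S) OR NOT Q = True
        B AND NOT S = True
          NOT S = True
        NOT Q = False
Both conjuncts True, so the formula holds.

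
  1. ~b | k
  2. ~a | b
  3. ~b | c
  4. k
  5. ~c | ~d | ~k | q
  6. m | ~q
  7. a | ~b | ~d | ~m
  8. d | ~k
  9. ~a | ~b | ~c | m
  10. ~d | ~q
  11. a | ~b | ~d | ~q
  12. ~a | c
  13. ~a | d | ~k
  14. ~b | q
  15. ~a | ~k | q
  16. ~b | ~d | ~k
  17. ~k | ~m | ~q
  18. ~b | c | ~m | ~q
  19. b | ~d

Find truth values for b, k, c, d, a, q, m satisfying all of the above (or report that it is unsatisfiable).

Case k = True:
  (d | ~k) forces d = True.
  (~d | ~q) forces q = False.
  (~c | ~d | ~k | q) forces c = False.
  (~b | c) forces b = False.
  Clause (b | ~d) is falsified — contradiction.
Case k = False:
  Clause (k) is falsified — contradiction.
Both cases fail, so the formula is unsatisfiable.

The formula is unsatisfiable.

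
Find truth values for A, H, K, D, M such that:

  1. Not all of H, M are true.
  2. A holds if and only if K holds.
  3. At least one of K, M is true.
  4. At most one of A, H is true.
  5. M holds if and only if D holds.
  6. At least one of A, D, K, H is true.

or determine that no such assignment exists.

A=T; H=F; K=T; D=T; M=T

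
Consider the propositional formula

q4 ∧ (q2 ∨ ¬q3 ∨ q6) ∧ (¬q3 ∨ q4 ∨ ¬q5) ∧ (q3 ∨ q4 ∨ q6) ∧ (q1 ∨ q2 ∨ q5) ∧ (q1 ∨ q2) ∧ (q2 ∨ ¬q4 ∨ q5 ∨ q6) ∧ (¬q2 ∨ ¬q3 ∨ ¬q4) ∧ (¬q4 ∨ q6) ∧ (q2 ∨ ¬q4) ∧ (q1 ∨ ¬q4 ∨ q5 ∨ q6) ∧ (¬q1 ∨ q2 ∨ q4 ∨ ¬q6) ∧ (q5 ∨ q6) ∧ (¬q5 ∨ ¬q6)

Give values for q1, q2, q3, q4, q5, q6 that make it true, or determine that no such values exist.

q1: False, q2: True, q3: False, q4: True, q5: False, q6: True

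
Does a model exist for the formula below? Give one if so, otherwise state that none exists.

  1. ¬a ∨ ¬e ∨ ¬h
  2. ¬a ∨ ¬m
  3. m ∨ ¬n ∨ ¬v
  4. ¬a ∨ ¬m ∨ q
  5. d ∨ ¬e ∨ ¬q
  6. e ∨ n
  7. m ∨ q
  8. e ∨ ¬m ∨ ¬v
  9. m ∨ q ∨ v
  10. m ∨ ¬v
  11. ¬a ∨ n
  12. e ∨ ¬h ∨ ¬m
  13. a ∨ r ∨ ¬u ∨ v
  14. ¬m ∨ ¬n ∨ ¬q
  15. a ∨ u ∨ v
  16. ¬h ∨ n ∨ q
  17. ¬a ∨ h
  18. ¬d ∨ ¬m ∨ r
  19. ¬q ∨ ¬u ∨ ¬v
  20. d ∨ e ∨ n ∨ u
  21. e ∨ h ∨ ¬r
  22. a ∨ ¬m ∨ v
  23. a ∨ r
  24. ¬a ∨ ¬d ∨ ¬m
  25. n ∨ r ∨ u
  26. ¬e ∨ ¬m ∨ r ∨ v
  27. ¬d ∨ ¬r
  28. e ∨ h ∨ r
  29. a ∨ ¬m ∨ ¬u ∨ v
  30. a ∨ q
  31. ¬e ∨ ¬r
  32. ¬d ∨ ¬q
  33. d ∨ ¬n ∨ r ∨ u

Try n = False:
  (e ∨ n) forces e = True.
  (¬a ∨ n) forces a = False.
  (a ∨ r) forces r = True.
  clause (¬e ∨ ¬r) is falsified — backtrack.
So n = True.
Set a = True.
  then (¬a ∨ ¬m) forces m = False.
  then (m ∨ ¬n ∨ ¬v) forces v = False.
  then (m ∨ q) forces q = True.
  then (¬a ∨ h) forces h = True.
  then (¬d ∨ ¬q) forces d = False.
  then (¬a ∨ ¬e ∨ ¬h) forces e = False.
Set u = True.
Set r = False.
All clauses satisfied.

n: True, a: True, u: True, d: False, e: False, h: True, v: False, m: False, q: True, r: False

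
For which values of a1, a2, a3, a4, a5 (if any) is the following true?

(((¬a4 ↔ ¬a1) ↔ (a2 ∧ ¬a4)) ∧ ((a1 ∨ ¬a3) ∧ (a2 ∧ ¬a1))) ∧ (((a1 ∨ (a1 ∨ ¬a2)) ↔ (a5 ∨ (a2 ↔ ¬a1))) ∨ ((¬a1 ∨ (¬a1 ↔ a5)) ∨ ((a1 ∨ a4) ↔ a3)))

a1 = False, a2 = True, a3 = False, a4 = True, a5 = False

  ((¬a4 ↔ ¬a1) ↔ (a2 ∧ ¬a4)) ∧ ((a1 ∨ ¬a3) ∧ (a2 ∧ ¬a1)) = True
    (¬a4 ↔ ¬a1) ↔ (a2 ∧ ¬a4) = True
      ¬a4 ↔ ¬a1 = False
        ¬a4 = False
        ¬a1 = True
      a2 ∧ ¬a4 = False
        ¬a4 = False
    (a1 ∨ ¬a3) ∧ (a2 ∧ ¬a1) = True
      a1 ∨ ¬a3 = True
        ¬a3 = True
      a2 ∧ ¬a1 = True
        ¬a1 = True
  ((a1 ∨ (a1 ∨ ¬a2)) ↔ (a5 ∨ (a2 ↔ ¬a1))) ∨ ((¬a1 ∨ (¬a1 ↔ a5)) ∨ ((a1 ∨ a4) ↔ a3)) = True
    (a1 ∨ (a1 ∨ ¬a2)) ↔ (a5 ∨ (a2 ↔ ¬a1)) = False
      a1 ∨ (a1 ∨ ¬a2) = False
        a1 ∨ ¬a2 = False
          ¬a2 = False
      a5 ∨ (a2 ↔ ¬a1) = True
        a2 ↔ ¬a1 = True
          ¬a1 = True
    (¬a1 ∨ (¬a1 ↔ a5)) ∨ ((a1 ∨ a4) ↔ a3) = True
      ¬a1 ∨ (¬a1 ↔ a5) = True
        ¬a1 = True
        ¬a1 ↔ a5 = False
          ¬a1 = True
      (a1 ∨ a4) ↔ a3 = False
        a1 ∨ a4 = True
Both conjuncts True, so the formula holds.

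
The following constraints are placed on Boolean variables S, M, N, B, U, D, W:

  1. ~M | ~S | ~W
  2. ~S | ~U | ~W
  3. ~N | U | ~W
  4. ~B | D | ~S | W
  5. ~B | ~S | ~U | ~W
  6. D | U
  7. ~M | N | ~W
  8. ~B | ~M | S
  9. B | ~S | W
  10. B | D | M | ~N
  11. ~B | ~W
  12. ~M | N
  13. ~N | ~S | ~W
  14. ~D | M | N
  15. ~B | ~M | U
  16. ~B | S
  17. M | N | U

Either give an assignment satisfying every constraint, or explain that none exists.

S=T, M=F, N=T, B=T, U=F, D=T, W=F

Set S = True.
Set M = False.
Try N = False:
  (~D | M | N) forces D = False.
  (D | U) forces U = True.
  (~S | ~U | ~W) forces W = False.
  (~B | D | ~S | W) forces B = False.
  clause (B | ~S | W) is falsified — backtrack.
So N = True.
  then (~N | ~S | ~W) forces W = False.
  then (B | ~S | W) forces B = True.
  then (~B | D | ~S | W) forces D = True.
Set U = False.
All clauses satisfied.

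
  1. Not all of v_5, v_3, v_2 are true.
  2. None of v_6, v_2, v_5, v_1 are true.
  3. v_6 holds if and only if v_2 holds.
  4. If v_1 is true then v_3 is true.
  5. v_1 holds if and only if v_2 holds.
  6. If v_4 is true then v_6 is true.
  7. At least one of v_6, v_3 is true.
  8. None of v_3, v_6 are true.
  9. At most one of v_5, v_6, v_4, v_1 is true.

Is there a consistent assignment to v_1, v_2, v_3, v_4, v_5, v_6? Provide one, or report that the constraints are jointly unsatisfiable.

Case v_3 = True:
  Constraint (8) is violated (v_3=T) — contradiction.
Case v_3 = False:
  (2) forces v_6 = False.
  Constraint (7) is violated (v_6=F, v_3=F) — contradiction.
Both cases fail — unsatisfiable.

UNSATISFIABLE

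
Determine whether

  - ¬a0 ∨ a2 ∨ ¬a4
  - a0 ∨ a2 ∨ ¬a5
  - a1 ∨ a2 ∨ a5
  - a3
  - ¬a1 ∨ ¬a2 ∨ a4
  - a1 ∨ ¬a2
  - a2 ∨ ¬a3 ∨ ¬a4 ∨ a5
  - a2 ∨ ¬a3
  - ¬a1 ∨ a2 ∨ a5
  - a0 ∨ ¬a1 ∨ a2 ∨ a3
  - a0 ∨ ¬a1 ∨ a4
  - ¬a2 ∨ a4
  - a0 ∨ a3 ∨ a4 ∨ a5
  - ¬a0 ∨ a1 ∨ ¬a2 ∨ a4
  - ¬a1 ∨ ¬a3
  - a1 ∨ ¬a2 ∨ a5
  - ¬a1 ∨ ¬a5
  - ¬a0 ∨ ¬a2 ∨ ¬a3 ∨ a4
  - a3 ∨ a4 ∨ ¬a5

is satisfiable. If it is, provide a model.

The formula is unsatisfiable.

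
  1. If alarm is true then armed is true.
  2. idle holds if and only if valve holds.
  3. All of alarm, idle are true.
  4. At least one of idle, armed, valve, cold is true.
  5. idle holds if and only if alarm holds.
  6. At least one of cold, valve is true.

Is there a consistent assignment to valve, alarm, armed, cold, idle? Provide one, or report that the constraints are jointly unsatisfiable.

valve=T, alarm=T, armed=T, cold=T, idle=T

  (1) alarm=T ⇒ armed: T ✓
  (2) idle=T, valve=T — same ✓
  (3) {alarm, idle}: all 2 true ✓
  (4) {idle, armed, valve, cold}: 4 true — at least one ✓
  (5) idle=T, alarm=T — same ✓
  (6) {cold, valve}: 2 true — at least one ✓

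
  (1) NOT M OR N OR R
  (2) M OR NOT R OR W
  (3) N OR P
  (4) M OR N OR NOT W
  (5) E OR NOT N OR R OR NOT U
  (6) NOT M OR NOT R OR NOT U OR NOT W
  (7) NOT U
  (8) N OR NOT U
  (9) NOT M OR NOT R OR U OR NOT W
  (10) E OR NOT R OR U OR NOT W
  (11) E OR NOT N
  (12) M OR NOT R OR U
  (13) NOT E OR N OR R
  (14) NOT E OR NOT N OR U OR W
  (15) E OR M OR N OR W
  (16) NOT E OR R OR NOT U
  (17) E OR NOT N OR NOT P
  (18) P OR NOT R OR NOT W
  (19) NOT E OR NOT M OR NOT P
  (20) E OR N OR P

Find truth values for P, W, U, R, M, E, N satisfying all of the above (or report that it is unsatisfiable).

P = False, W = True, U = False, R = False, M = True, E = True, N = True

Unit clause (NOT U) forces U = False.
Set P = False.
  then (N OR P) forces N = True.
  then (E OR NOT N) forces E = True.
  then (NOT E OR NOT N OR U OR W) forces W = True.
  then (P OR NOT R OR NOT W) forces R = False.
Set M = True.
All clauses satisfied.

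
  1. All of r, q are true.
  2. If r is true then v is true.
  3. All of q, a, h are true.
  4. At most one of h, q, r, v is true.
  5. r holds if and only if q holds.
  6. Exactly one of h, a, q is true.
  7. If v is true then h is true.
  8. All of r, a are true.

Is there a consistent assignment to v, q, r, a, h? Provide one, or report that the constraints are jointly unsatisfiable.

Case q = True:
  (1) forces r = True.
  Constraint (4) is violated (q=T, r=T) — contradiction.
Case q = False:
  Constraint (1) is violated (q=F) — contradiction.
Both cases fail — unsatisfiable.

The formula is unsatisfiable.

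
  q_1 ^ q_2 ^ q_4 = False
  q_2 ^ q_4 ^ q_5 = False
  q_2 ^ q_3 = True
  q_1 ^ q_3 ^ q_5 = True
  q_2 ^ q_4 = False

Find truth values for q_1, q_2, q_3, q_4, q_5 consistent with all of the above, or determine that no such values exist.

q_1 = False; q_2 = False; q_3 = True; q_4 = False; q_5 = False

q_1 ^ q_2 ^ q_4 = F ^ F ^ F = False ✓
q_2 ^ q_4 ^ q_5 = F ^ F ^ F = False ✓
q_2 ^ q_3 = F ^ T = True ✓
q_1 ^ q_3 ^ q_5 = F ^ T ^ F = True ✓
q_2 ^ q_4 = F ^ F = False ✓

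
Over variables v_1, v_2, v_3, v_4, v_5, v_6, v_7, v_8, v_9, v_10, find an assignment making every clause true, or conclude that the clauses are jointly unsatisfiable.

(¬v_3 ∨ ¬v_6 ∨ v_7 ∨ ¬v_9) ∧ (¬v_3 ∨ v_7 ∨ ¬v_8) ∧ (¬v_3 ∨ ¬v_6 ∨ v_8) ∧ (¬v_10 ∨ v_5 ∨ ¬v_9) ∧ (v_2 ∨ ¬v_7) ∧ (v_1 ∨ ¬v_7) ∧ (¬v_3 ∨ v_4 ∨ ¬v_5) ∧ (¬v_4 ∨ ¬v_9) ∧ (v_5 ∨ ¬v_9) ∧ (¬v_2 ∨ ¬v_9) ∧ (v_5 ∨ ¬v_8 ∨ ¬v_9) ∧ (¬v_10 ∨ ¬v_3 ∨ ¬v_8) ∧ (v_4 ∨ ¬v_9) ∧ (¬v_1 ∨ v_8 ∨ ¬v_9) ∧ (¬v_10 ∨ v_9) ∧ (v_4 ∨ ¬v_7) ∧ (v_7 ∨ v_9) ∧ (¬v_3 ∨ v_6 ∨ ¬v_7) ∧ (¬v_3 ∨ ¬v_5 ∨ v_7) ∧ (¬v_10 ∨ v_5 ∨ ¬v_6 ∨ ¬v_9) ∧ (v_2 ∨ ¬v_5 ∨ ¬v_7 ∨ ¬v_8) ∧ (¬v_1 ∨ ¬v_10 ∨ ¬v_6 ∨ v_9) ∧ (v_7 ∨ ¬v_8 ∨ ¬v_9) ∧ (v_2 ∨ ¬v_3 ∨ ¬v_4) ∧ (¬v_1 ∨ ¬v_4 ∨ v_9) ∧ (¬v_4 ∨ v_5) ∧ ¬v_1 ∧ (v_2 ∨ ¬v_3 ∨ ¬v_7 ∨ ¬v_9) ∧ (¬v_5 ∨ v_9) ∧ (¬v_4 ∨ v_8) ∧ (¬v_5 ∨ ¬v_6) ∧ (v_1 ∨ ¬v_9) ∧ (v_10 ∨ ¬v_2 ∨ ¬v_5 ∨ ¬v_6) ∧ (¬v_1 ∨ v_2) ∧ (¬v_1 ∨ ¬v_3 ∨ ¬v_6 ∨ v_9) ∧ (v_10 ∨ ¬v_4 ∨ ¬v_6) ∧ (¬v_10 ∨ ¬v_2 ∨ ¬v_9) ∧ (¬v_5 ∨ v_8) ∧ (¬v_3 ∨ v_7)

No satisfying assignment exists.

Case v_1 = True:
  Clause (¬v_1) is falsified — contradiction.
Case v_1 = False:
  (v_1 ∨ ¬v_7) forces v_7 = False.
  (v_7 ∨ v_9) forces v_9 = True.
  Clause (v_1 ∨ ¬v_9) is falsified — contradiction.
Both cases fail, so the formula is unsatisfiable.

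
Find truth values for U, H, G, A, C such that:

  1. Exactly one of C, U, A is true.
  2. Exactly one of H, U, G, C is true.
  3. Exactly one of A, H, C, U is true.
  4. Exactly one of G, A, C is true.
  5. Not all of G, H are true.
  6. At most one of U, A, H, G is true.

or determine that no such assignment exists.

U=F, H=F, G=F, A=F, C=T

  (1) {C, U, A}: 1 true — exactly one ✓
  (2) {H, U, G, C}: 1 true — exactly one ✓
  (3) {A, H, C, U}: 1 true — exactly one ✓
  (4) {G, A, C}: 1 true — exactly one ✓
  (5) {G, H}: 0/2 true — not all ✓
  (6) {U, A, H, G}: 0 true — at most one ✓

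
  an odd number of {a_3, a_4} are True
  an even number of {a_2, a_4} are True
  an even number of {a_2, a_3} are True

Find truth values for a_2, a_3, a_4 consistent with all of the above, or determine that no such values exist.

The formula is unsatisfiable.

Adding constraints 1, 2, 3 mod 2: every variable appears an even number of times on the left, so the left side is 0.
But the right sides sum to 1 (mod 2). 0 ≠ 1 — the system is inconsistent.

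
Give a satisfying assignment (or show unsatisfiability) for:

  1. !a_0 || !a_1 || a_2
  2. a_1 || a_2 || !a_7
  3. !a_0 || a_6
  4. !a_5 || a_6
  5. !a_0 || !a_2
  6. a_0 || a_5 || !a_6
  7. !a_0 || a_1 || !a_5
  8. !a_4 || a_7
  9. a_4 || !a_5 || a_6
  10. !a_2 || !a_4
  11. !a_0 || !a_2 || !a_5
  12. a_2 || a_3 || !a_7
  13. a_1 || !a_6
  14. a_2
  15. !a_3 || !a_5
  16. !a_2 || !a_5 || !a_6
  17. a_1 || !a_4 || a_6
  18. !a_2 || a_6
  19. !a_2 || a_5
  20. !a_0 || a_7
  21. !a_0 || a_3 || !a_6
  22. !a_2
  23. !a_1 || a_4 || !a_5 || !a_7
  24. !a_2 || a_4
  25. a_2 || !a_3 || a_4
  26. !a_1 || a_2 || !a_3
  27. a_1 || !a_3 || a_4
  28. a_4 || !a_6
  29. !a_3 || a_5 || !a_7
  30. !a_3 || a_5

Case a_2 = True:
  Clause (!a_2) is falsified — contradiction.
Case a_2 = False:
  Clause (a_2) is falsified — contradiction.
Both cases fail, so the formula is unsatisfiable.

The formula is unsatisfiable.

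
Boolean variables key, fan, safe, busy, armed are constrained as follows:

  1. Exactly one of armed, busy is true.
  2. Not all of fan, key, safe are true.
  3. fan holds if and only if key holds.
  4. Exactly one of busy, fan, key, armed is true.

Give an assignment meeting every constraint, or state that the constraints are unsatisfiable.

key=F, fan=F, safe=F, busy=T, armed=F

  (1) {armed, busy}: 1 true — exactly one ✓
  (2) {fan, key, safe}: 0/3 true — not all ✓
  (3) fan=F, key=F — same ✓
  (4) {busy, fan, key, armed}: 1 true — exactly one ✓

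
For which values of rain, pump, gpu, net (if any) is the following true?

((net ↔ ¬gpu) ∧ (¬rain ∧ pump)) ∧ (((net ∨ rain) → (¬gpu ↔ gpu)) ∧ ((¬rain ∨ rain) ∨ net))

rain = False; pump = True; gpu = True; net = False

  (net ↔ ¬gpu) ∧ (¬rain ∧ pump) = True
    net ↔ ¬gpu = True
      ¬gpu = False
    ¬rain ∧ pump = True
      ¬rain = True
  ((net ∨ rain) → (¬gpu ↔ gpu)) ∧ ((¬rain ∨ rain) ∨ net) = True
    (net ∨ rain) → (¬gpu ↔ gpu) = True
      net ∨ rain = False
      ¬gpu ↔ gpu = False
        ¬gpu = False
    (¬rain ∨ rain) ∨ net = True
      ¬rain ∨ rain = True
        ¬rain = True
Both conjuncts True, so the formula holds.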